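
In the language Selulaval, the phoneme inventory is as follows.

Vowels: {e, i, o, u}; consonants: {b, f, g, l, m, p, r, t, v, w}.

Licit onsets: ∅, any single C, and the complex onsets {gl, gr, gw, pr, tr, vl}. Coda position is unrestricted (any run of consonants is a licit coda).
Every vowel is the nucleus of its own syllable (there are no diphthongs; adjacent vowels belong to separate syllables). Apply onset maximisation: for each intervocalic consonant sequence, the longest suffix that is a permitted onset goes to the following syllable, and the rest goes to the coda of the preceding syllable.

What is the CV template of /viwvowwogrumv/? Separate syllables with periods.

CVC.CVC.CV.CCVCC

Nuclei (vowels): i, o, o, u → 4 syllables.
/i…o/ gap (V1→V2): cluster /wv/ — the longest permitted-onset suffix is /v/; onset = /v/, preceding coda = /w/.
/o…o/ gap (V2→V3): /ww/ — longest licit onset from the right is /w/, leaving /w/ as coda.
/o…u/ gap (V3→V4): /gr/ is a licit onset in full, so it all attaches to the next syllable.
Syllabification: viw.vow.wo.grumv.
Mapping each syllable to C/V: /viw/ → CVC, /vow/ → CVC, /wo/ → CV, /grumv/ → CCVCC.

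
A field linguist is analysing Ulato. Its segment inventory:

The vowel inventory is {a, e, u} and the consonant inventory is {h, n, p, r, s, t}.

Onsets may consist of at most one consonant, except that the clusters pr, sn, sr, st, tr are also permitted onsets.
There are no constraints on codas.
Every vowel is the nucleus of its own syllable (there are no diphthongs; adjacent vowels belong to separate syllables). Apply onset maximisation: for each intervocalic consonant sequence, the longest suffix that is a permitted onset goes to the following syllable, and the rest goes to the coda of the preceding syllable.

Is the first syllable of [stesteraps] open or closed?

The vowels are e, e, a — 3 nuclei, so 3 syllables.
V1 /e/ – V2 /e/: /st/ is a licit onset in full, so it all attaches to the next syllable.
V2 /e/ – V3 /a/: /r/ → onset of the next syllable (single consonants are always licit onsets).
Putting it together: ste.ste.raps.
Syllable 1 is /ste/; it ends in its nucleus with no coda, so it is open.

open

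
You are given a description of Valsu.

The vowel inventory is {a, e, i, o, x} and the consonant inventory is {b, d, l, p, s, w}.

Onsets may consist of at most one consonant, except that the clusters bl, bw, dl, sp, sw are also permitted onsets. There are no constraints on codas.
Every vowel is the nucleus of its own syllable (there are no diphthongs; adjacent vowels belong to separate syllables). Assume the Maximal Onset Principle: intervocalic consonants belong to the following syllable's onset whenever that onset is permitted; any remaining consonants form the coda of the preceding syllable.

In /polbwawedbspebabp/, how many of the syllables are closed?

Nuclei (vowels): o, a, e, e, a → 5 syllables.
/o…a/ gap (V1→V2): /lbw/; trying suffixes from longest down, /bw/ is the first permitted one, so coda /l/ | onset /bw/.
/a…e/ gap (V2→V3): just /w/ — single C goes to the following onset.
/e…e/ gap (V3→V4): /dbsp/; trying suffixes from longest down, /sp/ is the first permitted one, so coda /db/ | onset /sp/.
/e…a/ gap (V4→V5): /b/ → onset of the next syllable (single consonants are always licit onsets).
So the parse is pol.bwa.wedb.spe.babp.
Classifying each syllable: /pol/ (closed), /bwa/ (open), /wedb/ (closed), /spe/ (open), /babp/ (closed).
Closed syllables: 3.

3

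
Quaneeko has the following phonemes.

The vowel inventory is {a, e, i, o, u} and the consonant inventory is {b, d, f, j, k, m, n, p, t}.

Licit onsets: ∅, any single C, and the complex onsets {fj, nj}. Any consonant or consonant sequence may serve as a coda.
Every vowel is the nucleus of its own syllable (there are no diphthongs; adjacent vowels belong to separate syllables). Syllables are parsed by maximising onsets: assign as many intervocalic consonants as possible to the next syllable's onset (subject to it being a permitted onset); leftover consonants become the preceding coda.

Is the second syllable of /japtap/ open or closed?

Vowels present: a, a; each is a nucleus, giving 2 syllables.
σ1/σ2 boundary: /pt/; trying suffixes from longest down, /t/ is the first permitted one, so coda /p/ | onset /t/.
Putting it together: jap.tap.
Syllable 2 is /tap/ with coda /p/, so it is closed.

closed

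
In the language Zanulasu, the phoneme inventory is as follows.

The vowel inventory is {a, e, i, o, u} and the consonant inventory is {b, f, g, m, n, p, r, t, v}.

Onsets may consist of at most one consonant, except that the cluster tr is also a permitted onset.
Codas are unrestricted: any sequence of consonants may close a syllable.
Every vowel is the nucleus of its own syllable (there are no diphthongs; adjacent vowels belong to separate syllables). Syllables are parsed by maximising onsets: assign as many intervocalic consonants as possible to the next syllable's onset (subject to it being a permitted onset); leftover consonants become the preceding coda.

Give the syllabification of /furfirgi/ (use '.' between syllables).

fur.fir.gi

The vowels are u, i, i — 3 nuclei, so 3 syllables.
V1 /u/ – V2 /i/: cluster /rf/ — the longest permitted-onset suffix is /f/; onset = /f/, preceding coda = /r/.
V2 /i/ – V3 /i/: cluster /rg/ — the longest permitted-onset suffix is /g/; onset = /g/, preceding coda = /r/.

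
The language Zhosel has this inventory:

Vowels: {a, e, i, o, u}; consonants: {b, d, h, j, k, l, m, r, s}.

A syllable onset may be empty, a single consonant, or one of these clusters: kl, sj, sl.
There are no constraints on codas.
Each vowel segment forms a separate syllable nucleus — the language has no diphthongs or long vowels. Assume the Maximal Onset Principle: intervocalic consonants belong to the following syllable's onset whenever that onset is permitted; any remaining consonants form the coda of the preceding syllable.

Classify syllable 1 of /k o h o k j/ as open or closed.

open

Nuclei (vowels): o, o → 2 syllables.
σ1/σ2 boundary: /h/ is a single consonant, so it becomes the next onset.
Result: ko.hokj.
Syllable 1 is /ko/; it ends in its nucleus with no coda, so it is open.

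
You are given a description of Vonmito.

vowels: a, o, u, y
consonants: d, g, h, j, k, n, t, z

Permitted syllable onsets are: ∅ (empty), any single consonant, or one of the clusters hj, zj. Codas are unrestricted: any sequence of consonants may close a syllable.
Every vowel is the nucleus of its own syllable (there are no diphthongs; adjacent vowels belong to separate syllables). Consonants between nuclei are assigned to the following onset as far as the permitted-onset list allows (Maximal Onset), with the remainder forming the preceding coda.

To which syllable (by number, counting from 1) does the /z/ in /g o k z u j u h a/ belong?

Nuclei (vowels): o, u, u, a → 4 syllables.
/o…u/ gap (V1→V2): cluster /kz/ — the longest permitted-onset suffix is /z/; onset = /z/, preceding coda = /k/.
/u…u/ gap (V2→V3): just /j/ — single C goes to the following onset.
/u…a/ gap (V3→V4): /h/ is a single consonant, so it becomes the next onset.
Syllabification: gok.zu.ju.ha.
The /z/ is in the onset of syllable 2 (/zu/).

2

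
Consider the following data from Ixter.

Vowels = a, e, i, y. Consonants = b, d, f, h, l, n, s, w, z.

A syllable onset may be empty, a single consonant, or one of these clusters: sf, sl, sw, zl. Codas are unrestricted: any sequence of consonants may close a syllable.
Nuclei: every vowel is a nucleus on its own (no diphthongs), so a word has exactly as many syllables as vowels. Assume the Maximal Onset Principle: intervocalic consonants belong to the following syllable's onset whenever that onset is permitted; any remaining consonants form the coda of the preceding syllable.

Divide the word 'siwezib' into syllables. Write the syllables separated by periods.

si.we.zib

Vowels present: i, e, i; each is a nucleus, giving 3 syllables.
Between /i/ (V1) and /e/ (V2): /w/ → onset of the next syllable (single consonants are always licit onsets).
Between /e/ (V2) and /i/ (V3): /z/ → onset of the next syllable (single consonants are always licit onsets).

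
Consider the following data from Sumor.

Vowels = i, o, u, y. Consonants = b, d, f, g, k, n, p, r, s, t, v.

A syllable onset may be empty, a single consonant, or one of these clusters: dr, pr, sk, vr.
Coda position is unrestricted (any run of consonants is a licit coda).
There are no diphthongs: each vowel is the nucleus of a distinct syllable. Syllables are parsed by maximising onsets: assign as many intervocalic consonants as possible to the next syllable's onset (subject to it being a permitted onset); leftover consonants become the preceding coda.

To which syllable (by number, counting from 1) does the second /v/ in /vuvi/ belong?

2

Vowels present: u, i; each is a nucleus, giving 2 syllables.
σ1/σ2 boundary: /v/ → onset of the next syllable (single consonants are always licit onsets).
Result: vu.vi.
The second /v/ is in the onset of syllable 2 (/vi/).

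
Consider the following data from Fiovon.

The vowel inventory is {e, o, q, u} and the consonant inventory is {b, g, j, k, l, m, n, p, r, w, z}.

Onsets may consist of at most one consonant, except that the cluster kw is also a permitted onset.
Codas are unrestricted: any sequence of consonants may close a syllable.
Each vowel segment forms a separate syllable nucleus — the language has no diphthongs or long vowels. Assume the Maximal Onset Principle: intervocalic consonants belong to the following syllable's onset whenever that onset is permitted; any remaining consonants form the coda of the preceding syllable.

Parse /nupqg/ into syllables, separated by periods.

nu.pqg

The vowels are u, q — 2 nuclei, so 2 syllables.
V1 /u/ – V2 /q/: just /p/ — single C goes to the following onset.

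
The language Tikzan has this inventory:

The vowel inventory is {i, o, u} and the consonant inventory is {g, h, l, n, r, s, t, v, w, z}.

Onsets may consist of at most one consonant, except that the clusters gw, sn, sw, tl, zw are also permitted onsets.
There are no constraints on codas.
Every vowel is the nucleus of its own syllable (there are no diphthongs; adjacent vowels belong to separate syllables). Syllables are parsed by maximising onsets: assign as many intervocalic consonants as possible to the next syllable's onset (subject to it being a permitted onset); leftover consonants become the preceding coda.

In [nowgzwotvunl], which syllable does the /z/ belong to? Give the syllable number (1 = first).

2

Vowels present: o, o, u; each is a nucleus, giving 3 syllables.
Between /o/ (V1) and /o/ (V2): /wgzw/; trying suffixes from longest down, /zw/ is the first permitted one, so coda /wg/ | onset /zw/.
Between /o/ (V2) and /u/ (V3): /tv/; trying suffixes from longest down, /v/ is the first permitted one, so coda /t/ | onset /v/.
Putting it together: nowg.zwot.vunl.
The /z/ is in the onset of syllable 2 (/zwot/).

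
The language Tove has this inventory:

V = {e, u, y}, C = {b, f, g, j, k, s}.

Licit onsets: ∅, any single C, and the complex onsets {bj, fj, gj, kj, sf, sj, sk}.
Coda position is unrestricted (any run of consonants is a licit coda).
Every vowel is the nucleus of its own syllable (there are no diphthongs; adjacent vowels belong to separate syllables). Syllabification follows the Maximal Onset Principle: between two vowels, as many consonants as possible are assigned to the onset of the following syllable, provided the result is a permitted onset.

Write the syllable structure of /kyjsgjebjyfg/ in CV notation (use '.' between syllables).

Nuclei (vowels): y, e, y → 3 syllables.
σ1/σ2 boundary: /jsgj/; trying suffixes from longest down, /gj/ is the first permitted one, so coda /js/ | onset /gj/.
σ2/σ3 boundary: /bj/ is a licit onset in full, so it all attaches to the next syllable.
Putting it together: kyjs.gje.bjyfg.
Mapping each syllable to C/V: /kyjs/ → CVCC, /gje/ → CCV, /bjyfg/ → CCVCC.

CVCC.CCV.CCVCC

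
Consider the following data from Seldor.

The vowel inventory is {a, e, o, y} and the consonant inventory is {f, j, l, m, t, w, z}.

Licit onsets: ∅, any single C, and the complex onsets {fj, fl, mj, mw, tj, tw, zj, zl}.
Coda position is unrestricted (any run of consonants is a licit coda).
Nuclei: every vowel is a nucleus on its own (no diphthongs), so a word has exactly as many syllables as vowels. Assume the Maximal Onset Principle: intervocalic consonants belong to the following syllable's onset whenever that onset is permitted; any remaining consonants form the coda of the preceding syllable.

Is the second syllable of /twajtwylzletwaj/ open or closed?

closed

Vowels present: a, y, e, a; each is a nucleus, giving 4 syllables.
/a…y/ gap (V1→V2): /jtw/ — longest licit onset from the right is /tw/, leaving /j/ as coda.
/y…e/ gap (V2→V3): /lzl/ splits as /l/ + /zl/ (/zl/ is the longest suffix that is a licit onset).
/e…a/ gap (V3→V4): /tw/ — entire cluster is a permitted onset → onset /tw/, coda ∅.
So the parse is twaj.twyl.zle.twaj.
Syllable 2 is /twyl/ with coda /l/, so it is closed.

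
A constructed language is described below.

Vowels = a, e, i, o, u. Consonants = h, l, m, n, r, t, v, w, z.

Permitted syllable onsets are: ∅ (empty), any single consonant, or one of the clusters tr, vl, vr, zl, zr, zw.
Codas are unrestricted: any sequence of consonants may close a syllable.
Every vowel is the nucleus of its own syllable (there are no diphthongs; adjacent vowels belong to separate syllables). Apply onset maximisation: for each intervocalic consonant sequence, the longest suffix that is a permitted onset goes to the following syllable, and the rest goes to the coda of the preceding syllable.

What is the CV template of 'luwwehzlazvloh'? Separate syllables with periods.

Vowels present: u, e, a, o; each is a nucleus, giving 4 syllables.
V1 /u/ – V2 /e/: /ww/; trying suffixes from longest down, /w/ is the first permitted one, so coda /w/ | onset /w/.
V2 /e/ – V3 /a/: cluster /hzl/ — the longest permitted-onset suffix is /zl/; onset = /zl/, preceding coda = /h/.
V3 /a/ – V4 /o/: /zvl/ splits as /z/ + /vl/ (/vl/ is the longest suffix that is a licit onset).
Syllabification: luw.weh.zlaz.vloh.
Mapping each syllable to C/V: /luw/ → CVC, /weh/ → CVC, /zlaz/ → CCVC, /vloh/ → CCVC.

CVC.CVC.CCVC.CCVC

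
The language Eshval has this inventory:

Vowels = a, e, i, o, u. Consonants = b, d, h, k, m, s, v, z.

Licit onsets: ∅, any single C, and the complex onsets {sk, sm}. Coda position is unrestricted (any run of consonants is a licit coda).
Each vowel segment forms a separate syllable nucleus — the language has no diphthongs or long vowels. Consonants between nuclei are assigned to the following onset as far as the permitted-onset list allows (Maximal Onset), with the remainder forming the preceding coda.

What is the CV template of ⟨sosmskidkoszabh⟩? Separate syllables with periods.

Vowels present: o, i, o, a; each is a nucleus, giving 4 syllables.
/o…i/ gap (V1→V2): /smsk/ splits as /sm/ + /sk/ (/sk/ is the longest suffix that is a licit onset).
/i…o/ gap (V2→V3): cluster /dk/ — the longest permitted-onset suffix is /k/; onset = /k/, preceding coda = /d/.
/o…a/ gap (V3→V4): cluster /sz/ — the longest permitted-onset suffix is /z/; onset = /z/, preceding coda = /s/.
Putting it together: sosm.skid.kos.zabh.
Mapping each syllable to C/V: /sosm/ → CVCC, /skid/ → CCVC, /kos/ → CVC, /zabh/ → CVCC.

CVCC.CCVC.CVC.CVCC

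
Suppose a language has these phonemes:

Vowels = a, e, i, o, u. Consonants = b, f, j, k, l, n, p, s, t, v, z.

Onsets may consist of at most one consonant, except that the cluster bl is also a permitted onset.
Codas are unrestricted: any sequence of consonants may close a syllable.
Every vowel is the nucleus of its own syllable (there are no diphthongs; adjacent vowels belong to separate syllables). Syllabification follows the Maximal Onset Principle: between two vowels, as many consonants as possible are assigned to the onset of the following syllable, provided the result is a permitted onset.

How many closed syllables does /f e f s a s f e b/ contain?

3

Vowels present: e, a, e; each is a nucleus, giving 3 syllables.
Between /e/ (V1) and /a/ (V2): /fs/ — longest licit onset from the right is /s/, leaving /f/ as coda.
Between /a/ (V2) and /e/ (V3): /sf/; trying suffixes from longest down, /f/ is the first permitted one, so coda /s/ | onset /f/.
So the parse is fef.sas.feb.
Classifying each syllable: /fef/ (closed), /sas/ (closed), /feb/ (closed).
Closed syllables: 3.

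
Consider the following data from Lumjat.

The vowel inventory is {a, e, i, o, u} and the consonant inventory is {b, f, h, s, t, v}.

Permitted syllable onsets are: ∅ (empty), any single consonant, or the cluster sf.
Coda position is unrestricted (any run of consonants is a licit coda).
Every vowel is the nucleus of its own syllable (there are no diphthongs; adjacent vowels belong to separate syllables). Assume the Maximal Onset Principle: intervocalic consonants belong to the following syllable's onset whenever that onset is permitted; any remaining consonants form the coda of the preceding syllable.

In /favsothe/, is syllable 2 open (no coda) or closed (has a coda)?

closed

Nuclei (vowels): a, o, e → 3 syllables.
V1 /a/ – V2 /o/: /vs/ splits as /v/ + /s/ (/s/ is the longest suffix that is a licit onset).
V2 /o/ – V3 /e/: /th/ splits as /t/ + /h/ (/h/ is the longest suffix that is a licit onset).
Putting it together: fav.sot.he.
Syllable 2 is /sot/ with coda /t/, so it is closed.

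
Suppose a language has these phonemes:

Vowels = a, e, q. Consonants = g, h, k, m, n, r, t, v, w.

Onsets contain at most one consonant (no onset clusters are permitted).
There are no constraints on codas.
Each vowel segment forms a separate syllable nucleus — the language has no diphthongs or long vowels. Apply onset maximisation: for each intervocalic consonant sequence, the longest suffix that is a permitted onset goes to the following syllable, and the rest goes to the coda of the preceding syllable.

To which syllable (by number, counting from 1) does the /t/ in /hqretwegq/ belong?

Vowels present: q, e, e, q; each is a nucleus, giving 4 syllables.
V1 /q/ – V2 /e/: /r/ → onset of the next syllable (single consonants are always licit onsets).
V2 /e/ – V3 /e/: /tw/ — longest licit onset from the right is /w/, leaving /t/ as coda.
V3 /e/ – V4 /q/: /g/ is a single consonant, so it becomes the next onset.
So the parse is hq.ret.we.gq.
The /t/ is in the coda of syllable 2 (/ret/).

2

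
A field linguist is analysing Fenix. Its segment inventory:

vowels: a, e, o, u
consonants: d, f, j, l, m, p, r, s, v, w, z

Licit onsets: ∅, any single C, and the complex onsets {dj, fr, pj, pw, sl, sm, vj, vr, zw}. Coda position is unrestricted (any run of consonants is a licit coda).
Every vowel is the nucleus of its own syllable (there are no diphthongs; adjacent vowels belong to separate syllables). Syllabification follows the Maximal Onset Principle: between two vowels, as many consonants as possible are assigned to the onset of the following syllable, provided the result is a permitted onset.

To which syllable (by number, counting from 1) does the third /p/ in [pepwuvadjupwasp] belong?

Nuclei (vowels): e, u, a, u, a → 5 syllables.
V1 /e/ – V2 /u/: /pw/ — entire cluster is a permitted onset → onset /pw/, coda ∅.
V2 /u/ – V3 /a/: /v/ is a single consonant, so it becomes the next onset.
V3 /a/ – V4 /u/: /dj/ — entire cluster is a permitted onset → onset /dj/, coda ∅.
V4 /u/ – V5 /a/: cluster /pw/ — /pw/ is itself a permitted onset, so the whole cluster goes right; preceding coda = ∅.
Putting it together: pe.pwu.va.dju.pwasp.
The third /p/ is in the onset of syllable 5 (/pwasp/).

5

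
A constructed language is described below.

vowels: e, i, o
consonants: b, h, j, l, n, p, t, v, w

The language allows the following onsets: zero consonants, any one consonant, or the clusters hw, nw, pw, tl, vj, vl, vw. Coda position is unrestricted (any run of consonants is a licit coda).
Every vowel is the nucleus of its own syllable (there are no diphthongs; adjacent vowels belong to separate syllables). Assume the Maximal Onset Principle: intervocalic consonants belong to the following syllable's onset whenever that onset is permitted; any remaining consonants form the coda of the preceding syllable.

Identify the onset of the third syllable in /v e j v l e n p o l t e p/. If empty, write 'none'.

p

The vowels are e, e, o, e — 4 nuclei, so 4 syllables.
σ1/σ2 boundary: cluster /jvl/ — the longest permitted-onset suffix is /vl/; onset = /vl/, preceding coda = /j/.
σ2/σ3 boundary: cluster /np/ — the longest permitted-onset suffix is /p/; onset = /p/, preceding coda = /n/.
σ3/σ4 boundary: /lt/ splits as /l/ + /t/ (/t/ is the longest suffix that is a licit onset).
Syllabification: vej.vlen.pol.tep.
Syllable 3 is /pol/: onset /p/, nucleus /o/, coda /l/.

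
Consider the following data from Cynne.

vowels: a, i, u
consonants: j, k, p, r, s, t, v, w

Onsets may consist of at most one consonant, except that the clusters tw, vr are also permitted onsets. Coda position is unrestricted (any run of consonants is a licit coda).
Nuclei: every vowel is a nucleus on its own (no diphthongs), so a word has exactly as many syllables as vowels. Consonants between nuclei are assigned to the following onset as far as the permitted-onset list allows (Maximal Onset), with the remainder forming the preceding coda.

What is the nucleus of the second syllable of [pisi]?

The vowels are i, i — 2 nuclei, so 2 syllables.
The second nucleus (vowel 2 from the left) is /i/.

i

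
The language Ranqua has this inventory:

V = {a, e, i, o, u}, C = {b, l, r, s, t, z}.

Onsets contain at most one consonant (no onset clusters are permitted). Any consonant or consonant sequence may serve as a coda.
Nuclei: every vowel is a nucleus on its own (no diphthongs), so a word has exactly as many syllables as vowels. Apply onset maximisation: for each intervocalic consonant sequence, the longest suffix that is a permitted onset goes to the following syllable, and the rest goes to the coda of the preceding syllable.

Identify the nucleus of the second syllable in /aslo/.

o

Vowels present: a, o; each is a nucleus, giving 2 syllables.
The second nucleus (vowel 2 from the left) is /o/.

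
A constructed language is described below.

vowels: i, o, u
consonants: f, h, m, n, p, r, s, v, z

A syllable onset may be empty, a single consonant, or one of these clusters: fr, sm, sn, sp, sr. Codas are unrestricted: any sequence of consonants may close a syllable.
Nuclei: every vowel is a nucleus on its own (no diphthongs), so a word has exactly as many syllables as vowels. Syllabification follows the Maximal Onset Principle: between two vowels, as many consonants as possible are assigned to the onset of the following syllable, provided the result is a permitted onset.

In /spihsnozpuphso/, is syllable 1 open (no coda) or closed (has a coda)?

closed

Vowels present: i, o, u, o; each is a nucleus, giving 4 syllables.
/i…o/ gap (V1→V2): /hsn/ splits as /h/ + /sn/ (/sn/ is the longest suffix that is a licit onset).
/o…u/ gap (V2→V3): /zp/; trying suffixes from longest down, /p/ is the first permitted one, so coda /z/ | onset /p/.
/u…o/ gap (V3→V4): /phs/ splits as /ph/ + /s/ (/s/ is the longest suffix that is a licit onset).
So the parse is spih.snoz.puph.so.
Syllable 1 is /spih/ with coda /h/, so it is closed.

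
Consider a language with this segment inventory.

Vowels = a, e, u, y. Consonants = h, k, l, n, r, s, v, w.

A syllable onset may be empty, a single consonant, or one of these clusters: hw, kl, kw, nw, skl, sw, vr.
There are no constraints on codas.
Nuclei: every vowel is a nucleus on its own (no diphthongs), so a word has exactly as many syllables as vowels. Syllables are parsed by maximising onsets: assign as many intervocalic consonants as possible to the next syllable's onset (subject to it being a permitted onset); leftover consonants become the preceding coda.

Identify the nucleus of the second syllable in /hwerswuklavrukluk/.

u

Vowels present: e, u, a, u, u; each is a nucleus, giving 5 syllables.
The second nucleus (vowel 2 from the left) is /u/.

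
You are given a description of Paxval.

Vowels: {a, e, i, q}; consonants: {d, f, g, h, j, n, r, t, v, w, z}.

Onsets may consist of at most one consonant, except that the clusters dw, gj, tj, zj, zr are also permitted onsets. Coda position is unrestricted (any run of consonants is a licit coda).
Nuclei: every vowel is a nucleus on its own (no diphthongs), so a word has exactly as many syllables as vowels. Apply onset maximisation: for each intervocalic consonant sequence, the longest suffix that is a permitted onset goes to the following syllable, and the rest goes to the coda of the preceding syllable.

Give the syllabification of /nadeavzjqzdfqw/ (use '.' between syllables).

na.de.av.zjqzd.fqw

The vowels are a, e, a, q, q — 5 nuclei, so 5 syllables.
/a…e/ gap (V1→V2): /d/ → onset of the next syllable (single consonants are always licit onsets).
/e…a/ gap (V2→V3): nothing intervenes; syllable break is V.V.
/a…q/ gap (V3→V4): /vzj/ — longest licit onset from the right is /zj/, leaving /v/ as coda.
/q…q/ gap (V4→V5): /zdf/ — longest licit onset from the right is /f/, leaving /zd/ as coda.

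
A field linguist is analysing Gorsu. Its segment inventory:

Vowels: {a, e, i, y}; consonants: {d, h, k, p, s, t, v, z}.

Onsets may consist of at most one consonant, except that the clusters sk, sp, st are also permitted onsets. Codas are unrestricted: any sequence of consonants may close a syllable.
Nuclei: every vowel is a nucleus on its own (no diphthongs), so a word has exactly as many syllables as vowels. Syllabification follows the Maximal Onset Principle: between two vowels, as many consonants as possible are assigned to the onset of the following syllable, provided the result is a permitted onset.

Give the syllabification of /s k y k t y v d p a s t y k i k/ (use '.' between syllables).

skyk.tyvd.pa.sty.kik

The vowels are y, y, a, y, i — 5 nuclei, so 5 syllables.
σ1/σ2 boundary: cluster /kt/ — the longest permitted-onset suffix is /t/; onset = /t/, preceding coda = /k/.
σ2/σ3 boundary: /vdp/; trying suffixes from longest down, /p/ is the first permitted one, so coda /vd/ | onset /p/.
σ3/σ4 boundary: /st/ is a licit onset in full, so it all attaches to the next syllable.
σ4/σ5 boundary: just /k/ — single C goes to the following onset.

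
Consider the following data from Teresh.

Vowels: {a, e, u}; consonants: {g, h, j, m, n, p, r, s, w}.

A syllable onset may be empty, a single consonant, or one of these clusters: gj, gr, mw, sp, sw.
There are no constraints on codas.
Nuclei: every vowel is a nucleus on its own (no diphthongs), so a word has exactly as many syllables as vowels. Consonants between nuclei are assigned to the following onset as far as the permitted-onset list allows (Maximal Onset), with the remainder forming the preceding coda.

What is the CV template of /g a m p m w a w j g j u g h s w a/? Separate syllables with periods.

CVCC.CCVCC.CCVCC.CCV

The vowels are a, a, u, a — 4 nuclei, so 4 syllables.
/a…a/ gap (V1→V2): /mpmw/; trying suffixes from longest down, /mw/ is the first permitted one, so coda /mp/ | onset /mw/.
/a…u/ gap (V2→V3): /wjgj/; trying suffixes from longest down, /gj/ is the first permitted one, so coda /wj/ | onset /gj/.
/u…a/ gap (V3→V4): /ghsw/ — longest licit onset from the right is /sw/, leaving /gh/ as coda.
Putting it together: gamp.mwawj.gjugh.swa.
Mapping each syllable to C/V: /gamp/ → CVCC, /mwawj/ → CCVCC, /gjugh/ → CCVCC, /swa/ → CCV.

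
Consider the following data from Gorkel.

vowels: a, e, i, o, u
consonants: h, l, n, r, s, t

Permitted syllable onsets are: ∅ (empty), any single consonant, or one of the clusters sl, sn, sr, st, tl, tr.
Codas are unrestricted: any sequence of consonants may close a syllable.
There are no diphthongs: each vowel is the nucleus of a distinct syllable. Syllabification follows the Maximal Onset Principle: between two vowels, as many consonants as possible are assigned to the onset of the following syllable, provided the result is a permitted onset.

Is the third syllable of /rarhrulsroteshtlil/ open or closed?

The vowels are a, u, o, e, i — 5 nuclei, so 5 syllables.
/a…u/ gap (V1→V2): cluster /rhr/ — the longest permitted-onset suffix is /r/; onset = /r/, preceding coda = /rh/.
/u…o/ gap (V2→V3): /lsr/; trying suffixes from longest down, /sr/ is the first permitted one, so coda /l/ | onset /sr/.
/o…e/ gap (V3→V4): /t/ is a single consonant, so it becomes the next onset.
/e…i/ gap (V4→V5): /shtl/ — longest licit onset from the right is /tl/, leaving /sh/ as coda.
Result: rarh.rul.sro.tesh.tlil.
Syllable 3 is /sro/; it ends in its nucleus with no coda, so it is open.

open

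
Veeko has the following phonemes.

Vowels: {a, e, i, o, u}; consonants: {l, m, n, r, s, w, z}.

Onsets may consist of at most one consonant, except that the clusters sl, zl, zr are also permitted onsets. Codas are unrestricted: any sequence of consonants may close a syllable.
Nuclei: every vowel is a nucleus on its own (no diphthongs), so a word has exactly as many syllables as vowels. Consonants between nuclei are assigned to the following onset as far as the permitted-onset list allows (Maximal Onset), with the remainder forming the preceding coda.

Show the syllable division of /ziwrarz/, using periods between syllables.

Nuclei (vowels): i, a → 2 syllables.
σ1/σ2 boundary: /wr/; trying suffixes from longest down, /r/ is the first permitted one, so coda /w/ | onset /r/.

ziw.rarz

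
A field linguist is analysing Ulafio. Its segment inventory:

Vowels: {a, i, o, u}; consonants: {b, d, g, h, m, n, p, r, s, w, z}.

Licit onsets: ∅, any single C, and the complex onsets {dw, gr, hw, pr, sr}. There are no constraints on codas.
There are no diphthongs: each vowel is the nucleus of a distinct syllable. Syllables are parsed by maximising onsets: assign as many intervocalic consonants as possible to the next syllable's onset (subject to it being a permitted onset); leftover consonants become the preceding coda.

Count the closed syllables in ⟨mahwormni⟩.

The vowels are a, o, i — 3 nuclei, so 3 syllables.
V1 /a/ – V2 /o/: /hw/ is a licit onset in full, so it all attaches to the next syllable.
V2 /o/ – V3 /i/: cluster /rmn/ — the longest permitted-onset suffix is /n/; onset = /n/, preceding coda = /rm/.
Syllabification: ma.hworm.ni.
Classifying each syllable: /ma/ (open), /hworm/ (closed), /ni/ (open).
Closed syllables: 1.

1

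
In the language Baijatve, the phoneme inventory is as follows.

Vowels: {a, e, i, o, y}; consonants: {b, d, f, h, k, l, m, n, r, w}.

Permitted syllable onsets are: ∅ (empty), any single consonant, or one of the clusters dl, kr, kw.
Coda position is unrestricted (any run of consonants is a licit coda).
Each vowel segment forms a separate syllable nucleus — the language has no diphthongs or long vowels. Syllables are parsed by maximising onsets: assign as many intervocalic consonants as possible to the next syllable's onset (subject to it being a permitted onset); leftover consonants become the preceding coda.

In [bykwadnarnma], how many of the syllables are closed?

2

Nuclei (vowels): y, a, a, a → 4 syllables.
σ1/σ2 boundary: cluster /kw/ — /kw/ is itself a permitted onset, so the whole cluster goes right; preceding coda = ∅.
σ2/σ3 boundary: /dn/ splits as /d/ + /n/ (/n/ is the longest suffix that is a licit onset).
σ3/σ4 boundary: cluster /rnm/ — the longest permitted-onset suffix is /m/; onset = /m/, preceding coda = /rn/.
Syllabification: by.kwad.narn.ma.
Classifying each syllable: /by/ (open), /kwad/ (closed), /narn/ (closed), /ma/ (open).
Closed syllables: 2.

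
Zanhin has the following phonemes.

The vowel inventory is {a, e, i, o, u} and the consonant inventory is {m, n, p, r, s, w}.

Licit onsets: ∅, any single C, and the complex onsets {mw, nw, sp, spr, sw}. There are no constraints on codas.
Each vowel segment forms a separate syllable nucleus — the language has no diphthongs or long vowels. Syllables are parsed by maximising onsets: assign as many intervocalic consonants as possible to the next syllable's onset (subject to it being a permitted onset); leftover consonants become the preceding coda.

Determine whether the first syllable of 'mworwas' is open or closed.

Nuclei (vowels): o, a → 2 syllables.
Between /o/ (V1) and /a/ (V2): /rw/ splits as /r/ + /w/ (/w/ is the longest suffix that is a licit onset).
Putting it together: mwor.was.
Syllable 1 is /mwor/ with coda /r/, so it is closed.

closed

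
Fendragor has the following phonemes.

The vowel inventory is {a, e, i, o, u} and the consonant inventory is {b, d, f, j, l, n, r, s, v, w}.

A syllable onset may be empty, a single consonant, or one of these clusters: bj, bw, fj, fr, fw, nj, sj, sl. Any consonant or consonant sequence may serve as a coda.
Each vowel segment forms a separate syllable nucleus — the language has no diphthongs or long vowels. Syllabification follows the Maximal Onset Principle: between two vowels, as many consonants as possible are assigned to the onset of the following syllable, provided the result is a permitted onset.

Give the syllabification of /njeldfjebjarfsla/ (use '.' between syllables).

Nuclei (vowels): e, e, a, a → 4 syllables.
V1 /e/ – V2 /e/: /ldfj/; trying suffixes from longest down, /fj/ is the first permitted one, so coda /ld/ | onset /fj/.
V2 /e/ – V3 /a/: /bj/ — entire cluster is a permitted onset → onset /bj/, coda ∅.
V3 /a/ – V4 /a/: cluster /rfsl/ — the longest permitted-onset suffix is /sl/; onset = /sl/, preceding coda = /rf/.

njeld.fje.bjarf.sla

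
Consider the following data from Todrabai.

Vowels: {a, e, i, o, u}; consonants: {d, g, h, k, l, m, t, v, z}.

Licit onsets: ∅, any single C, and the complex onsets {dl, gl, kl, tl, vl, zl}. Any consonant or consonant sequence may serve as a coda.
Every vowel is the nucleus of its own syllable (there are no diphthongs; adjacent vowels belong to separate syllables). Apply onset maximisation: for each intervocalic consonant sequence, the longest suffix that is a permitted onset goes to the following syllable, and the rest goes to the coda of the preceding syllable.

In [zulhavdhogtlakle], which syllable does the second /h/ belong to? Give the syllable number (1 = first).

Nuclei (vowels): u, a, o, a, e → 5 syllables.
/u…a/ gap (V1→V2): /lh/; trying suffixes from longest down, /h/ is the first permitted one, so coda /l/ | onset /h/.
/a…o/ gap (V2→V3): cluster /vdh/ — the longest permitted-onset suffix is /h/; onset = /h/, preceding coda = /vd/.
/o…a/ gap (V3→V4): /gtl/; trying suffixes from longest down, /tl/ is the first permitted one, so coda /g/ | onset /tl/.
/a…e/ gap (V4→V5): /kl/ — entire cluster is a permitted onset → onset /kl/, coda ∅.
Syllabification: zul.havd.hog.tla.kle.
The second /h/ is in the onset of syllable 3 (/hog/).

3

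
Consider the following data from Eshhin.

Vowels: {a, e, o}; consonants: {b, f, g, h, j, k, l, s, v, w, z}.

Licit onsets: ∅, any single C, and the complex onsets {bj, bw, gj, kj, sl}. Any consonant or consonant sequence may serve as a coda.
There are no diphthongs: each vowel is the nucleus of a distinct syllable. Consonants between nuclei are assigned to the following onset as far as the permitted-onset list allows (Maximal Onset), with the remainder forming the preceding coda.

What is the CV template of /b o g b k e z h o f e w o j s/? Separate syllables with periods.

CVCC.CVC.CV.CV.CVCC

Nuclei (vowels): o, e, o, e, o → 5 syllables.
/o…e/ gap (V1→V2): /gbk/; trying suffixes from longest down, /k/ is the first permitted one, so coda /gb/ | onset /k/.
/e…o/ gap (V2→V3): /zh/; trying suffixes from longest down, /h/ is the first permitted one, so coda /z/ | onset /h/.
/o…e/ gap (V3→V4): /f/ is a single consonant, so it becomes the next onset.
/e…o/ gap (V4→V5): /w/ → onset of the next syllable (single consonants are always licit onsets).
So the parse is bogb.kez.ho.fe.wojs.
Mapping each syllable to C/V: /bogb/ → CVCC, /kez/ → CVC, /ho/ → CV, /fe/ → CV, /wojs/ → CVCC.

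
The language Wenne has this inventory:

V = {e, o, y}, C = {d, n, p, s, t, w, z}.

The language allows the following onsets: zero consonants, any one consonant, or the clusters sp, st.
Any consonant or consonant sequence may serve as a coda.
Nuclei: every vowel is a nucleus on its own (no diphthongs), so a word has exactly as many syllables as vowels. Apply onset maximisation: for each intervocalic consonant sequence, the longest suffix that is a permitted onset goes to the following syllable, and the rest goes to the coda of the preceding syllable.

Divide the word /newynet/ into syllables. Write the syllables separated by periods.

Nuclei (vowels): e, y, e → 3 syllables.
V1 /e/ – V2 /y/: /w/ is a single consonant, so it becomes the next onset.
V2 /y/ – V3 /e/: /n/ → onset of the next syllable (single consonants are always licit onsets).

ne.wy.net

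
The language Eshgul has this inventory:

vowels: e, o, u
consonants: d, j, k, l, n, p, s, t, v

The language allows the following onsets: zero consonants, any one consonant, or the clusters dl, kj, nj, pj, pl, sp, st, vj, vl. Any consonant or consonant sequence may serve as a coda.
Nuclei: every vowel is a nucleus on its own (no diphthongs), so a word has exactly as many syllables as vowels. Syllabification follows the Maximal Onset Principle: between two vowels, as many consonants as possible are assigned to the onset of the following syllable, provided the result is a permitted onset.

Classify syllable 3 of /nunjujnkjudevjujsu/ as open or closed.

The vowels are u, u, u, e, u, u — 6 nuclei, so 6 syllables.
Between /u/ (V1) and /u/ (V2): /nj/ is a licit onset in full, so it all attaches to the next syllable.
Between /u/ (V2) and /u/ (V3): /jnkj/ — longest licit onset from the right is /kj/, leaving /jn/ as coda.
Between /u/ (V3) and /e/ (V4): /d/ → onset of the next syllable (single consonants are always licit onsets).
Between /e/ (V4) and /u/ (V5): cluster /vj/ — /vj/ is itself a permitted onset, so the whole cluster goes right; preceding coda = ∅.
Between /u/ (V5) and /u/ (V6): /js/; trying suffixes from longest down, /s/ is the first permitted one, so coda /j/ | onset /s/.
Putting it together: nu.njujn.kju.de.vjuj.su.
Syllable 3 is /kju/; it ends in its nucleus with no coda, so it is open.

open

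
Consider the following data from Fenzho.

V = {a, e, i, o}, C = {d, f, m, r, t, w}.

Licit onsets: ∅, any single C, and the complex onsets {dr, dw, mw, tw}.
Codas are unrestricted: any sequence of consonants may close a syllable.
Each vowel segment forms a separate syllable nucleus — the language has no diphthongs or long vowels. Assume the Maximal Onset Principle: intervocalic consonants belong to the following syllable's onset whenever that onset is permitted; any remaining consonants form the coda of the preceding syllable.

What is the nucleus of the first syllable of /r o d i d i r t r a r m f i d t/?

o

The vowels are o, i, i, a, i — 5 nuclei, so 5 syllables.
The first nucleus (vowel 1 from the left) is /o/.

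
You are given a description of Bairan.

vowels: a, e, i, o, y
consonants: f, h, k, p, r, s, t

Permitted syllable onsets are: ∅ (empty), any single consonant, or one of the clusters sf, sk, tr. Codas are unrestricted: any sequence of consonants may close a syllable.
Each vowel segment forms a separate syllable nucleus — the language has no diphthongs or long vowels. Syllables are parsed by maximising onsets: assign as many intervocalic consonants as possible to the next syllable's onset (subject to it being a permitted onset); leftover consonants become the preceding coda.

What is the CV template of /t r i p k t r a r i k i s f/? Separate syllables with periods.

CCVCC.CCV.CV.CVCC

Nuclei (vowels): i, a, i, i → 4 syllables.
σ1/σ2 boundary: /pktr/ splits as /pk/ + /tr/ (/tr/ is the longest suffix that is a licit onset).
σ2/σ3 boundary: just /r/ — single C goes to the following onset.
σ3/σ4 boundary: /k/ → onset of the next syllable (single consonants are always licit onsets).
So the parse is tripk.tra.ri.kisf.
Mapping each syllable to C/V: /tripk/ → CCVCC, /tra/ → CCV, /ri/ → CV, /kisf/ → CVCC.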